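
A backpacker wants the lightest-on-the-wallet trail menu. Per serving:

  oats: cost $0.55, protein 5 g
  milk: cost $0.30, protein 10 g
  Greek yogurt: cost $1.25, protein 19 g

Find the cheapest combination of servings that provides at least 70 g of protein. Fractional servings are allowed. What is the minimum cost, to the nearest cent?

Cost per g of protein: milk $0.0300, Greek yogurt $0.0658, oats $0.1100.
With no serving limits, use only milk: 70 g / 10 g = 7 servings × $0.30 = $2.10.

$2.10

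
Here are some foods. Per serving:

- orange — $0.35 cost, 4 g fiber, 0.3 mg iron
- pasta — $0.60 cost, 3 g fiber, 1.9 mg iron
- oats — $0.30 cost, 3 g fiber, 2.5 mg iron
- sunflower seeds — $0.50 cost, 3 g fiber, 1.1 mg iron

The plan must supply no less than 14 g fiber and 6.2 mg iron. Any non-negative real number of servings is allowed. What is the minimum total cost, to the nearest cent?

Check every corner: each single food scaled to meet both minima, and each pair solved so both constraints bind.
orange only: max(14/4, 6.2/0.3) = 20.67 servings → $7.23.
pasta only: max(14/3, 6.2/1.9) = 4.667 servings → $2.80.
oats only: max(14/3, 6.2/2.5) = 4.667 servings → $1.40.
sunflower seeds only: max(14/3, 6.2/1.1) = 5.636 servings → $2.82.
orange + pasta with both tight: 1.194 servings and 3.075 servings → $2.26.
orange + oats with both tight: 1.802 servings and 2.264 servings → $1.31.
orange + sunflower seeds: intersection lies outside the first quadrant.
pasta + oats with both targets exact would need a negative amount; discard.
pasta + sunflower seeds with both tight: 1.333 servings and 3.333 servings → $2.47.
oats + sunflower seeds with both tight: 0.7619 servings and 3.905 servings → $2.18.
The minimum over all feasible corners is $1.31.

$1.31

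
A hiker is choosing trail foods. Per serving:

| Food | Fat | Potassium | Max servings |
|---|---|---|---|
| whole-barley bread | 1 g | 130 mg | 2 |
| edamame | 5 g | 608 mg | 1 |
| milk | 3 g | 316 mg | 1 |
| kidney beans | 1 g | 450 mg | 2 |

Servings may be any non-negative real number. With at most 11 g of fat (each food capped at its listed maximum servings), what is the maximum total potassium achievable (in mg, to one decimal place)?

1978.7 mg

Potassium per g fat: kidney beans 450, whole-barley bread 130, edamame 121.6, milk 105.3.
Take 2 servings of kidney beans: uses 2 g fat, +900.0 mg potassium (running total 900.0 mg).
Take 2 servings of whole-barley bread: uses 2 g fat, +260.0 mg potassium (running total 1160.0 mg).
Take 1 serving of edamame: uses 5 g fat, +608.0 mg potassium (running total 1768.0 mg).
Take 0.6667 servings of milk: uses 2 g fat, +210.7 mg potassium (running total 1978.7 mg).
Greedy by best ratio exhausts the fat allowance optimally: 1978.7 mg.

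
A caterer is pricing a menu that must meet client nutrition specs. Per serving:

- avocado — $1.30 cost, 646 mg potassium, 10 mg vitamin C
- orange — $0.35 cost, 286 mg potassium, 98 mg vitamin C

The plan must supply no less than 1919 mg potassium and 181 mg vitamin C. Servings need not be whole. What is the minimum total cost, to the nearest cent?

A basic optimal solution has at most two foods positive. Try each food alone and each pair with both targets met exactly.
avocado only: max(1919/646, 181/10) = 18.1 servings → $23.53.
orange only: max(1919/286, 181/98) = 6.71 servings → $2.35.
avocado + orange with both tight: 2.255 servings and 1.617 servings → $3.50.
Cheapest feasible corner: $2.35.

$2.35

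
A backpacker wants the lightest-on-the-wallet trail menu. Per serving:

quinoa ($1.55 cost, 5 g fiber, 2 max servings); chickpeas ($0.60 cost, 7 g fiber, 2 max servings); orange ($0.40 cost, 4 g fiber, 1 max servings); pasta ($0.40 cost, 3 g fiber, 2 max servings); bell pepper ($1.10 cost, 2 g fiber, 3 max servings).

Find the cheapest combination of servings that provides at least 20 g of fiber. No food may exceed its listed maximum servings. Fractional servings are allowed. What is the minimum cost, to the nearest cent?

Cost per g of fiber: chickpeas $0.0857, orange $0.1000, pasta $0.1333, quinoa $0.3100, bell pepper $0.5500.
Take 2 servings of chickpeas: +14.0 g fiber for $1.20 (total $1.20, still need 6.0 g).
Take 1 serving of orange: +4.0 g fiber for $0.40 (total $1.60, still need 2.0 g).
Take 0.6667 servings of pasta: +2.0 g fiber for $0.27 (total $1.87, still need 0.0 g).
Filling from the cheapest source first is optimal under one linear minimum: $1.87.

$1.87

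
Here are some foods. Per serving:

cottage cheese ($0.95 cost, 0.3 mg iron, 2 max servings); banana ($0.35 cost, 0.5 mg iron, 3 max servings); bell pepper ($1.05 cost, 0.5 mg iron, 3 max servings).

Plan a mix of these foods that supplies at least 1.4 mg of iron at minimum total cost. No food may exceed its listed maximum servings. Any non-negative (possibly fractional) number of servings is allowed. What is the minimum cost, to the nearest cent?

Cost per mg of iron: banana $0.7000, bell pepper $2.1000, cottage cheese $3.1667.
Take 2.8 servings of banana: +1.4 mg iron for $0.98 (total $0.98, still need 0.0 mg).
Greedy by cheapest-per-mg is optimal for a single linear constraint, so the minimum cost is $0.98.

$0.98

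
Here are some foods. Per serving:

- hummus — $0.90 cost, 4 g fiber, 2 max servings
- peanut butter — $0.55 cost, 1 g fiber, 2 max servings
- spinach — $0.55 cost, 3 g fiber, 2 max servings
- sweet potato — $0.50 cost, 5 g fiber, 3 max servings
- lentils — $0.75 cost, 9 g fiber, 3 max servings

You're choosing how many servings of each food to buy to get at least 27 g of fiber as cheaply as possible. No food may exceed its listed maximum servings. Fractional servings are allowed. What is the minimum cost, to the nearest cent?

$2.25

Cost per g of fiber: lentils $0.0833, sweet potato $0.1000, spinach $0.1833, hummus $0.2250, peanut butter $0.5500.
Take 3 servings of lentils: +27.0 g fiber for $2.25 (total $2.25, still need 0.0 g).
Filling from the cheapest source first is optimal under one linear minimum: $2.25.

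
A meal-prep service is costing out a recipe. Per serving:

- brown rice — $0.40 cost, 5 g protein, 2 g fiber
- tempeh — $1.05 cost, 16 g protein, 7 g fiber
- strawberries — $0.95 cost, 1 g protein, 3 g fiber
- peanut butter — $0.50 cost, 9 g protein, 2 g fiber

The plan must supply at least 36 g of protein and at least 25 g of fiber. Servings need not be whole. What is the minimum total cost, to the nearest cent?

$3.75

This is a tiny linear program; its minimum lies at a vertex of the feasible set. List the vertices and price them.
brown rice only: max(36/5, 25/2) = 12.5 servings → $5.00.
tempeh only: max(36/16, 25/7) = 3.571 servings → $3.75.
strawberries only: max(36/1, 25/3) = 36 servings → $34.20.
peanut butter only: max(36/9, 25/2) = 12.5 servings → $6.25.
brown rice + tempeh with both targets exact would need a negative amount; discard.
brown rice + strawberries with both tight: 6.385 servings and 4.077 servings → $6.43.
brown rice + peanut butter with both targets exact would need a negative amount; discard.
tempeh + strawberries with both tight: 2.024 servings and 3.61 servings → $5.55.
tempeh + peanut butter: the both-tight solution has a negative serving — not a feasible corner.
strawberries + peanut butter with both tight: 6.12 servings and 3.32 servings → $7.47.
Cheapest feasible corner: $3.75.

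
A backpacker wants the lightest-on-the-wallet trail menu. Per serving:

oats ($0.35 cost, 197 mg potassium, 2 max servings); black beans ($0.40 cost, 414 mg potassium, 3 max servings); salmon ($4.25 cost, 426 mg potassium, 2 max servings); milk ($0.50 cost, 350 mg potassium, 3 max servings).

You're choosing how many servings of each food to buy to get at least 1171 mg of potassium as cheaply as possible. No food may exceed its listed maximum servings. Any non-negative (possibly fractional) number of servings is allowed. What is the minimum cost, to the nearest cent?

Cost per mg of potassium: black beans $0.0010, milk $0.0014, oats $0.0018, salmon $0.0100.
Take 2.829 servings of black beans: +1171.0 mg potassium for $1.13 (total $1.13, still need 0.0 mg).
Greedy by cheapest-per-mg is optimal for a single linear constraint, so the minimum cost is $1.13.

$1.13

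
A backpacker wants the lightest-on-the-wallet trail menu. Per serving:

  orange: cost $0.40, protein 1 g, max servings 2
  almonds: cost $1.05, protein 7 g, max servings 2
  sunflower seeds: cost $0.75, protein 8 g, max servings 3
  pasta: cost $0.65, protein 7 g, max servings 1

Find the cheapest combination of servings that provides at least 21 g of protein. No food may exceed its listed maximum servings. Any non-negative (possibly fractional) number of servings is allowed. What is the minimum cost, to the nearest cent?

$1.96

Cost per g of protein: pasta $0.0929, sunflower seeds $0.0938, almonds $0.1500, orange $0.4000.
Take 1 serving of pasta: +7.0 g protein for $0.65 (total $0.65, still need 14.0 g).
Take 1.75 servings of sunflower seeds: +14.0 g protein for $1.31 (total $1.96, still need 0.0 g).
Filling from the cheapest source first is optimal under one linear minimum: $1.96.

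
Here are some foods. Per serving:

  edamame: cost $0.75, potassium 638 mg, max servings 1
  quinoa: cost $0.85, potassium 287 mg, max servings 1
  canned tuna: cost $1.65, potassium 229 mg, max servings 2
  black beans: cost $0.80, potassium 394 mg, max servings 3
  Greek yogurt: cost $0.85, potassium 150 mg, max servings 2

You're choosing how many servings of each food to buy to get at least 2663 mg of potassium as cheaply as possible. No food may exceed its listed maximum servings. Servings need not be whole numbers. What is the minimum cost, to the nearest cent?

$7.54

Cost per mg of potassium: edamame $0.0012, black beans $0.0020, quinoa $0.0030, Greek yogurt $0.0057, canned tuna $0.0072.
Take 1 serving of edamame: +638.0 mg potassium for $0.75 (total $0.75, still need 2025.0 mg).
Take 3 servings of black beans: +1182.0 mg potassium for $2.40 (total $3.15, still need 843.0 mg).
Take 1 serving of quinoa: +287.0 mg potassium for $0.85 (total $4.00, still need 556.0 mg).
Take 2 servings of Greek yogurt: +300.0 mg potassium for $1.70 (total $5.70, still need 256.0 mg).
Take 1.118 servings of canned tuna: +256.0 mg potassium for $1.84 (total $7.54, still need 0.0 mg).
Filling from the cheapest source first is optimal under one linear minimum: $7.54.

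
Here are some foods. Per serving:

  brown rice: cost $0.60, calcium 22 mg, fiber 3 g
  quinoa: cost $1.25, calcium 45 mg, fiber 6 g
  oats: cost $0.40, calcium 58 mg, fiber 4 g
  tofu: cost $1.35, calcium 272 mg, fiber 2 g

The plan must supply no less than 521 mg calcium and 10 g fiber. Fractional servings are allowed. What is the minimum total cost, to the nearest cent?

This is a tiny linear program; its minimum lies at a vertex of the feasible set. List the vertices and price them.
brown rice only: max(521/22, 10/3) = 23.68 servings → $14.21.
quinoa only: max(521/45, 10/6) = 11.58 servings → $14.47.
oats only: max(521/58, 10/4) = 8.983 servings → $3.59.
tofu only: max(521/272, 10/2) = 5 servings → $6.75.
brown rice + quinoa: intersection lies outside the first quadrant.
brown rice + oats with both targets exact would need a negative amount; discard.
brown rice + tofu with both tight: 2.174 servings and 1.74 servings → $3.65.
quinoa + oats with both targets exact would need a negative amount; discard.
quinoa + tofu with both tight: 1.088 servings and 1.735 servings → $3.70.
oats + tofu with both tight: 1.726 servings and 1.547 servings → $2.78.
So the least-cost plan costs $2.78.

$2.78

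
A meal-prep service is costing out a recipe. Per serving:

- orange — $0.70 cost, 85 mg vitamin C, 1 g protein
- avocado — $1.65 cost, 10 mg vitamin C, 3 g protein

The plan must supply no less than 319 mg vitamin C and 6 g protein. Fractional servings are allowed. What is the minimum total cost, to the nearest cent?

With two linear requirements the optimum uses one or two foods; enumerate the corners.
orange only: max(319/85, 6/1) = 6 servings → $4.20.
avocado only: max(319/10, 6/3) = 31.9 servings → $52.63.
orange + avocado with both tight: 3.661 servings and 0.7796 servings → $3.85.
So the least-cost plan costs $3.85.

$3.85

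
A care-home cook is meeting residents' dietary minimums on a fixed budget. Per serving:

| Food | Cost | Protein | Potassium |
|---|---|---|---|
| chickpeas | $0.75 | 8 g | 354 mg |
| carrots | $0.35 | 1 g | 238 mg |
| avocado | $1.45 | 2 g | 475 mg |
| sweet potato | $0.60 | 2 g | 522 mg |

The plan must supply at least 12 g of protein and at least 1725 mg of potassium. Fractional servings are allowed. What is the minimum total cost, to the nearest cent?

An LP optimum is at a vertex; with two nutrient constraints at most two foods are used. Check each candidate.
chickpeas only: max(12/8, 1725/354) = 4.873 servings → $3.65.
carrots only: max(12/1, 1725/238) = 12 servings → $4.20.
avocado only: max(12/2, 1725/475) = 6 servings → $8.70.
sweet potato only: max(12/2, 1725/522) = 6 servings → $3.60.
chickpeas + carrots with both tight: 0.7297 servings and 6.163 servings → $2.70.
chickpeas + avocado with both tight: 0.7277 servings and 3.089 servings → $5.03.
chickpeas + sweet potato with both tight: 0.8114 servings and 2.754 servings → $2.26.
carrots + avocado: intersection lies outside the first quadrant.
carrots + sweet potato: the both-tight solution has a negative serving — not a feasible corner.
avocado + sweet potato with both targets exact would need a negative amount; discard.
Cheapest feasible corner: $2.26.

$2.26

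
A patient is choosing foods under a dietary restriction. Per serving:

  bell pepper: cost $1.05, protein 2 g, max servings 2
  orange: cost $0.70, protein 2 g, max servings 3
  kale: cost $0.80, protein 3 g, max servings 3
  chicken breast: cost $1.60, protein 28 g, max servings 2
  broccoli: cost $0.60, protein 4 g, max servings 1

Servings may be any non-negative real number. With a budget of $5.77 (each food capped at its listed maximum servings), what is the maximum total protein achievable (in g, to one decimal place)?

67.4 g

Protein per dollar: chicken breast 17.5, broccoli 6.667, kale 3.75, orange 2.857, bell pepper 1.905.
Take 2 servings of chicken breast: spends $3.20, +56.0 g protein (running total 56.0 g).
Take 1 serving of broccoli: spends $0.60, +4.0 g protein (running total 60.0 g).
Take 2.462 servings of kale: spends $1.97, +7.4 g protein (running total 67.4 g).
Filling greedily by protein-per-dollar is optimal for one linear limit, giving 67.4 g.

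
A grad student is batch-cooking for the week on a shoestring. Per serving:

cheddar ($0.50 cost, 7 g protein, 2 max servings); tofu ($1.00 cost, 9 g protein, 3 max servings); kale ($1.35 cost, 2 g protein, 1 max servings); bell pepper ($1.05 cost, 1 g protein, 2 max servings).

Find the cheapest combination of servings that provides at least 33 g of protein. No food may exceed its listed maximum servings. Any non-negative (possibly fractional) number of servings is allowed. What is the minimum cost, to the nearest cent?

Cost per g of protein: cheddar $0.0714, tofu $0.1111, kale $0.6750, bell pepper $1.0500.
Take 2 servings of cheddar: +14.0 g protein for $1.00 (total $1.00, still need 19.0 g).
Take 2.111 servings of tofu: +19.0 g protein for $2.11 (total $3.11, still need 0.0 g).
Filling from the cheapest source first is optimal under one linear minimum: $3.11.

$3.11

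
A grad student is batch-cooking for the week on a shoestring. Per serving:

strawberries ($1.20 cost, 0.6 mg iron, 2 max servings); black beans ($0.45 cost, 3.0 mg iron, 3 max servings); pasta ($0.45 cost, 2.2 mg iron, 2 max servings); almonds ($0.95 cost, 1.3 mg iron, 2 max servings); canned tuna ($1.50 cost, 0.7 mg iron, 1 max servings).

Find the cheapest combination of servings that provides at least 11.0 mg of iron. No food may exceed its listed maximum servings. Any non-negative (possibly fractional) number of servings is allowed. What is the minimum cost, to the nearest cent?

$1.76

Cost per mg of iron: black beans $0.1500, pasta $0.2045, almonds $0.7308, strawberries $2.0000, canned tuna $2.1429.
Take 3 servings of black beans: +9.0 mg iron for $1.35 (total $1.35, still need 2.0 mg).
Take 0.9091 servings of pasta: +2.0 mg iron for $0.41 (total $1.76, still need 0.0 mg).
Filling from the cheapest source first is optimal under one linear minimum: $1.76.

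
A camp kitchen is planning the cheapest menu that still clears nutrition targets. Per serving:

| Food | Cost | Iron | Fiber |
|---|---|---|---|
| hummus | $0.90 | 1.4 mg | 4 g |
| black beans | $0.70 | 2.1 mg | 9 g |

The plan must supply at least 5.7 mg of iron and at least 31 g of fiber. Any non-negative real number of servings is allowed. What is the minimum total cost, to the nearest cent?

Compare the cost at each extreme point of the feasible region.
hummus only: max(5.7/1.4, 31/4) = 7.75 servings → $6.97.
black beans only: max(5.7/2.1, 31/9) = 3.444 servings → $2.41.
hummus + black beans: the both-tight solution has a negative serving — not a feasible corner.
The minimum over all feasible corners is $2.41.

$2.41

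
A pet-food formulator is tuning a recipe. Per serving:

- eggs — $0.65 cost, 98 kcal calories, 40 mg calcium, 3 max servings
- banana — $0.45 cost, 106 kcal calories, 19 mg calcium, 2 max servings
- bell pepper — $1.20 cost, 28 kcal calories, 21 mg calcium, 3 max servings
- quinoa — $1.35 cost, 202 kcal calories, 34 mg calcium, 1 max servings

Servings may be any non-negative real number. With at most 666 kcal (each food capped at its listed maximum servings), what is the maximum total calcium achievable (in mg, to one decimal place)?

233.8 mg

Calcium per kcal: bell pepper 0.75, eggs 0.4082, banana 0.1792, quinoa 0.1683.
Take 3 servings of bell pepper: uses 84 kcal, +63.0 mg calcium (running total 63.0 mg).
Take 3 servings of eggs: uses 294 kcal, +120.0 mg calcium (running total 183.0 mg).
Take 2 servings of banana: uses 212 kcal, +38.0 mg calcium (running total 221.0 mg).
Take 0.3762 servings of quinoa: uses 76 kcal, +12.8 mg calcium (running total 233.8 mg).
Greedy by best ratio exhausts the calories allowance optimally: 233.8 mg.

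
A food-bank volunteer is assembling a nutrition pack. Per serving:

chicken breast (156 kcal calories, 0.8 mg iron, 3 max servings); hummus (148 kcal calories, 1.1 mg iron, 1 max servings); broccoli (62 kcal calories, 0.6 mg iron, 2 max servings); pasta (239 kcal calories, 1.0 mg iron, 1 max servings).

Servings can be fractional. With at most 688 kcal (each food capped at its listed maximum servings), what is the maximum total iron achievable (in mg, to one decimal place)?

4.4 mg

Iron per kcal: broccoli 0.009677, hummus 0.007432, chicken breast 0.005128, pasta 0.004184.
Take 2 servings of broccoli: uses 124 kcal, +1.2 mg iron (running total 1.2 mg).
Take 1 serving of hummus: uses 148 kcal, +1.1 mg iron (running total 2.3 mg).
Take 2.667 servings of chicken breast: uses 416 kcal, +2.1 mg iron (running total 4.4 mg).
Greedy by best ratio exhausts the calories allowance optimally: 4.4 mg.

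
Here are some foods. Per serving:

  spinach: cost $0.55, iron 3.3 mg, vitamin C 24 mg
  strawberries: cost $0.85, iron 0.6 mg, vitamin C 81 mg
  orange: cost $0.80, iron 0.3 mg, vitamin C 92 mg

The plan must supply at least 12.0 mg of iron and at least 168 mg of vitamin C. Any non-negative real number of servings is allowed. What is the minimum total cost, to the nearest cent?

Two binding constraints pin down two serving amounts, so the optimal mix uses at most two foods. The candidates are each food alone (scaled to the tighter of iron/vitamin C) and each pair with both constraints tight.
spinach only: max(12.0/3.3, 168/24) = 7 servings → $3.85.
strawberries only: max(12.0/0.6, 168/81) = 20 servings → $17.00.
orange only: max(12.0/0.3, 168/92) = 40 servings → $32.00.
spinach + strawberries with both tight: 3.445 servings and 1.053 servings → $2.79.
spinach + orange with both tight: 3.555 servings and 0.8988 servings → $2.67.
strawberries + orange with both targets exact would need a negative amount; discard.
The minimum over all feasible corners is $2.67.

$2.67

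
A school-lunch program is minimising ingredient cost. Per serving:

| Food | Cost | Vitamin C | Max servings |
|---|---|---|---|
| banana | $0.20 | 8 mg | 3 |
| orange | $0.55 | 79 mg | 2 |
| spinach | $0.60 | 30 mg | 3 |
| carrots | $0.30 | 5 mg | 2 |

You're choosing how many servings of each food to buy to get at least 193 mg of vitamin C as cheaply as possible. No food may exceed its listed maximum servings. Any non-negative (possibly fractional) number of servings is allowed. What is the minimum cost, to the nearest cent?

$1.80

Cost per mg of vitamin C: orange $0.0070, spinach $0.0200, banana $0.0250, carrots $0.0600.
Take 2 servings of orange: +158.0 mg vitamin C for $1.10 (total $1.10, still need 35.0 mg).
Take 1.167 servings of spinach: +35.0 mg vitamin C for $0.70 (total $1.80, still need 0.0 mg).
Filling from the cheapest source first is optimal under one linear minimum: $1.80.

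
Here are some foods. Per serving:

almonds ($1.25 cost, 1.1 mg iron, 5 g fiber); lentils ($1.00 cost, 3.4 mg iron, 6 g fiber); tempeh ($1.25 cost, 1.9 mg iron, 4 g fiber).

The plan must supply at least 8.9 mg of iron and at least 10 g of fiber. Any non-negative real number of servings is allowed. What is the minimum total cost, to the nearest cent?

An LP optimum is at a vertex; with two nutrient constraints at most two foods are used. Check each candidate.
almonds only: max(8.9/1.1, 10/5) = 8.091 servings → $10.11.
lentils only: max(8.9/3.4, 10/6) = 2.618 servings → $2.62.
tempeh only: max(8.9/1.9, 10/4) = 4.684 servings → $5.86.
almonds + lentils: intersection lies outside the first quadrant.
almonds + tempeh: the both-tight solution has a negative serving — not a feasible corner.
lentils + tempeh with both targets exact would need a negative amount; discard.
The minimum over all feasible corners is $2.62.

$2.62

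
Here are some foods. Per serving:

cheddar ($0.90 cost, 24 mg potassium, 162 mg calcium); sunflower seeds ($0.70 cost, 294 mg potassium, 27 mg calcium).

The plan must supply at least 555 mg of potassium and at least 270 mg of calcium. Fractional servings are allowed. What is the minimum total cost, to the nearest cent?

$2.48

Compare the cost at each extreme point of the feasible region.
cheddar only: max(555/24, 270/162) = 23.12 servings → $20.81.
sunflower seeds only: max(555/294, 270/27) = 10 servings → $7.00.
cheddar + sunflower seeds with both tight: 1.371 servings and 1.776 servings → $2.48.
Cheapest feasible corner: $2.48.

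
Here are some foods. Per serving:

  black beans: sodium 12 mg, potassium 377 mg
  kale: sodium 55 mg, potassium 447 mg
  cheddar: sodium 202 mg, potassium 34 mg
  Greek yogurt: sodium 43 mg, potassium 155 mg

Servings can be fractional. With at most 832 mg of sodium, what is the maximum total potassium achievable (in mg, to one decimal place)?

26138.7 mg

Potassium per mg sodium: black beans 31.42, kale 8.127, Greek yogurt 3.605, cheddar 0.1683.
With no serving limits, spend the whole sodium allowance on black beans: 832 mg / 12 mg × 377 mg = 26138.7 mg.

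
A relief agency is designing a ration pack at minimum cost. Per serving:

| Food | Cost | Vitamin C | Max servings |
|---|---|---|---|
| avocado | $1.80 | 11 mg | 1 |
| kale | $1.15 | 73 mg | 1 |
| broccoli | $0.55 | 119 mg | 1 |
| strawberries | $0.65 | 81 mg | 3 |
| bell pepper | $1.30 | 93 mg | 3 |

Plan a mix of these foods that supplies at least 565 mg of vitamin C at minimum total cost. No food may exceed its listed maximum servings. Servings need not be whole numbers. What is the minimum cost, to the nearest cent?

$5.34

Cost per mg of vitamin C: broccoli $0.0046, strawberries $0.0080, bell pepper $0.0140, kale $0.0158, avocado $0.1636.
Take 1 serving of broccoli: +119.0 mg vitamin C for $0.55 (total $0.55, still need 446.0 mg).
Take 3 servings of strawberries: +243.0 mg vitamin C for $1.95 (total $2.50, still need 203.0 mg).
Take 2.183 servings of bell pepper: +203.0 mg vitamin C for $2.84 (total $5.34, still need 0.0 mg).
Filling from the cheapest source first is optimal under one linear minimum: $5.34.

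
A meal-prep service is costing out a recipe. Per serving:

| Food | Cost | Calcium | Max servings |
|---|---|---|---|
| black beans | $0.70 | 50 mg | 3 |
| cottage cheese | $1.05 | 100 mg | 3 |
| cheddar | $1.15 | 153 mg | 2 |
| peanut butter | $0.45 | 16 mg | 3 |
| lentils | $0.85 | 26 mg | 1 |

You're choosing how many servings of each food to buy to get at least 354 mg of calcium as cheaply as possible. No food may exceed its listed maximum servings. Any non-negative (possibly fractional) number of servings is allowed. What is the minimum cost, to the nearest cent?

Cost per mg of calcium: cheddar $0.0075, cottage cheese $0.0105, black beans $0.0140, peanut butter $0.0281, lentils $0.0327.
Take 2 servings of cheddar: +306.0 mg calcium for $2.30 (total $2.30, still need 48.0 mg).
Take 0.48 servings of cottage cheese: +48.0 mg calcium for $0.50 (total $2.80, still need 0.0 mg).
Greedy by cheapest-per-mg is optimal for a single linear constraint, so the minimum cost is $2.80.

$2.80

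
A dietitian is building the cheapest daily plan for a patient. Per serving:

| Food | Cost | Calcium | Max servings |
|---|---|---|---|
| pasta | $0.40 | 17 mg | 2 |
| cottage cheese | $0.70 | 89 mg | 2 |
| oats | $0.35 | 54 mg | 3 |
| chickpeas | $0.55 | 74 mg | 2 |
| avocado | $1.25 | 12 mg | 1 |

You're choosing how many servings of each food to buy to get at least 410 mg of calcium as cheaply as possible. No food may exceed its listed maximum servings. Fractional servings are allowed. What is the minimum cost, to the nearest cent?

$2.94

Cost per mg of calcium: oats $0.0065, chickpeas $0.0074, cottage cheese $0.0079, pasta $0.0235, avocado $0.1042.
Take 3 servings of oats: +162.0 mg calcium for $1.05 (total $1.05, still need 248.0 mg).
Take 2 servings of chickpeas: +148.0 mg calcium for $1.10 (total $2.15, still need 100.0 mg).
Take 1.124 servings of cottage cheese: +100.0 mg calcium for $0.79 (total $2.94, still need 0.0 mg).
Greedy by cheapest-per-mg is optimal for a single linear constraint, so the minimum cost is $2.94.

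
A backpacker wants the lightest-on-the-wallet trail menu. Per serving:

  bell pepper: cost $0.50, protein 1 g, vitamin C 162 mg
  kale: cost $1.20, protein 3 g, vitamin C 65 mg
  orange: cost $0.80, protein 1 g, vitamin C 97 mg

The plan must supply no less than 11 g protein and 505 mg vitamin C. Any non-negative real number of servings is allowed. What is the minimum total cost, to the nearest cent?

Minimising a linear cost over {protein ≥ 11, vitamin C ≥ 505, servings ≥ 0} — the optimum is at a vertex, using one or two foods.
bell pepper only: max(11/1, 505/162) = 11 servings → $5.50.
kale only: max(11/3, 505/65) = 7.769 servings → $9.32.
orange only: max(11/1, 505/97) = 11 servings → $8.80.
bell pepper + kale with both tight: 1.9 servings and 3.033 servings → $4.59.
bell pepper + orange: the both-tight solution has a negative serving — not a feasible corner.
kale + orange with both tight: 2.487 servings and 3.54 servings → $5.82.
So the least-cost plan costs $4.59.

$4.59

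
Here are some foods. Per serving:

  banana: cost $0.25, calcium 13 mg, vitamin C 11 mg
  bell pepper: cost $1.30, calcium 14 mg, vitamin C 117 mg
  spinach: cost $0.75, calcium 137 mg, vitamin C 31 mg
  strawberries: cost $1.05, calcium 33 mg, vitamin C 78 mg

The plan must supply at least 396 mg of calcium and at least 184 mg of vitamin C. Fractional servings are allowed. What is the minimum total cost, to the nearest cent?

$3.18

Compare the cost at each extreme point of the feasible region.
banana only: max(396/13, 184/11) = 30.46 servings → $7.62.
bell pepper only: max(396/14, 184/117) = 28.29 servings → $36.77.
spinach only: max(396/137, 184/31) = 5.935 servings → $4.45.
strawberries only: max(396/33, 184/78) = 12 servings → $12.60.
banana + bell pepper with both targets exact would need a negative amount; discard.
banana + spinach with both tight: 11.71 servings and 1.779 servings → $4.26.
banana + strawberries with both targets exact would need a negative amount; discard.
bell pepper + spinach with both tight: 0.8292 servings and 2.806 servings → $3.18.
bell pepper + strawberries with both targets exact would need a negative amount; discard.
spinach + strawberries with both tight: 2.568 servings and 1.338 servings → $3.33.
So the least-cost plan costs $3.18.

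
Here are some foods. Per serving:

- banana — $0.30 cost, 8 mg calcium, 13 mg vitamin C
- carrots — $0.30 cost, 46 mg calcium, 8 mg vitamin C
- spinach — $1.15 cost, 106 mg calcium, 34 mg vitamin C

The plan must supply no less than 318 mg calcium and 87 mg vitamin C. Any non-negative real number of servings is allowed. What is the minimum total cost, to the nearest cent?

$2.75

At the optimum either one food covers both requirements or two foods hit both targets exactly; no other combination can be cheaper.
banana only: max(318/8, 87/13) = 39.75 servings → $11.93.
carrots only: max(318/46, 87/8) = 10.88 servings → $3.26.
spinach only: max(318/106, 87/34) = 3 servings → $3.45.
banana + carrots with both tight: 2.73 servings and 6.438 servings → $2.75.
banana + spinach with both targets exact would need a negative amount; discard.
carrots + spinach with both tight: 2.221 servings and 2.036 servings → $3.01.
The minimum over all feasible corners is $2.75.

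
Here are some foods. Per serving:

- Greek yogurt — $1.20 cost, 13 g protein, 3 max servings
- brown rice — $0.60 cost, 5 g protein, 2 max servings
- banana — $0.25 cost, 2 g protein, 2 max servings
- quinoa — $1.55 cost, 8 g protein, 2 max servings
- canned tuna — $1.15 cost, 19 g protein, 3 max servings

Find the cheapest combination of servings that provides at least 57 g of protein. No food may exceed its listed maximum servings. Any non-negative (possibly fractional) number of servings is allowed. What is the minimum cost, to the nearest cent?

Cost per g of protein: canned tuna $0.0605, Greek yogurt $0.0923, brown rice $0.1200, banana $0.1250, quinoa $0.1938.
Take 3 servings of canned tuna: +57.0 g protein for $3.45 (total $3.45, still need 0.0 g).
Greedy by cheapest-per-g is optimal for a single linear constraint, so the minimum cost is $3.45.

$3.45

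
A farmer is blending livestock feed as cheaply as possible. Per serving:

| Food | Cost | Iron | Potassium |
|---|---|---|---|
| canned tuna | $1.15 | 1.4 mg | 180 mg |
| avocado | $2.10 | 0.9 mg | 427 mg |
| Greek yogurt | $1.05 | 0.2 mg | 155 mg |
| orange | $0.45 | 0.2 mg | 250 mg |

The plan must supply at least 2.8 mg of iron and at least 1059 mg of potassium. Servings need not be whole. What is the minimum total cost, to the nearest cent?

$3.19

At the optimum either one food covers both requirements or two foods hit both targets exactly; no other combination can be cheaper.
canned tuna only: max(2.8/1.4, 1059/180) = 5.883 servings → $6.77.
avocado only: max(2.8/0.9, 1059/427) = 3.111 servings → $6.53.
Greek yogurt only: max(2.8/0.2, 1059/155) = 14 servings → $14.70.
orange only: max(2.8/0.2, 1059/250) = 14 servings → $6.30.
canned tuna + avocado with both tight: 0.5564 servings and 2.246 servings → $5.36.
canned tuna + Greek yogurt with both tight: 1.228 servings and 5.407 servings → $7.09.
canned tuna + orange with both tight: 1.555 servings and 3.117 servings → $3.19.
avocado + Greek yogurt: the both-tight solution has a negative serving — not a feasible corner.
avocado + orange with both targets exact would need a negative amount; discard.
Greek yogurt + orange with both targets exact would need a negative amount; discard.
Cheapest feasible corner: $3.19.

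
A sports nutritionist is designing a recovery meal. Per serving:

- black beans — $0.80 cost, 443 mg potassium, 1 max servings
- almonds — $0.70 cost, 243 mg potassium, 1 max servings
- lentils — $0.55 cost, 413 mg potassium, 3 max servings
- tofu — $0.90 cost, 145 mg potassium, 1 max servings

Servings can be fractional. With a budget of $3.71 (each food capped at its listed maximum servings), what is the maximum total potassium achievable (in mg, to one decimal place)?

2015.2 mg

Potassium per dollar: lentils 750.9, black beans 553.8, almonds 347.1, tofu 161.1.
Take 3 servings of lentils: spends $1.65, +1239.0 mg potassium (running total 1239.0 mg).
Take 1 serving of black beans: spends $0.80, +443.0 mg potassium (running total 1682.0 mg).
Take 1 serving of almonds: spends $0.70, +243.0 mg potassium (running total 1925.0 mg).
Take 0.6222 servings of tofu: spends $0.56, +90.2 mg potassium (running total 2015.2 mg).
Filling greedily by potassium-per-dollar is optimal for one linear limit, giving 2015.2 mg.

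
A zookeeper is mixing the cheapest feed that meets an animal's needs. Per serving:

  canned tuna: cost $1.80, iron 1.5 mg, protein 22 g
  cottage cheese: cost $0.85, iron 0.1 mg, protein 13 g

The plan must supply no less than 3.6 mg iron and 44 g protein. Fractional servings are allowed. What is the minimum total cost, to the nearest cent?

With two linear requirements the optimum uses one or two foods; enumerate the corners.
canned tuna only: max(3.6/1.5, 44/22) = 2.4 servings → $4.32.
cottage cheese only: max(3.6/0.1, 44/13) = 36 servings → $30.60.
canned tuna + cottage cheese with both targets exact would need a negative amount; discard.
So the least-cost plan costs $4.32.

$4.32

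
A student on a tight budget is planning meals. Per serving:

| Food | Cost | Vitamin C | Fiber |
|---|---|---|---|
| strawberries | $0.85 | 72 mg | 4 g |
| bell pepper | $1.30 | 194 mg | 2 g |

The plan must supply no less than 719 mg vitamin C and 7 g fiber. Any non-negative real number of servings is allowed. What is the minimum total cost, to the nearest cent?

The cheapest plan sits at a corner of the feasible region — with two constraints it uses at most two foods.
strawberries only: max(719/72, 7/4) = 9.986 servings → $8.49.
bell pepper only: max(719/194, 7/2) = 3.706 servings → $4.82.
strawberries + bell pepper with both targets exact would need a negative amount; discard.
Cheapest feasible corner: $4.82.

$4.82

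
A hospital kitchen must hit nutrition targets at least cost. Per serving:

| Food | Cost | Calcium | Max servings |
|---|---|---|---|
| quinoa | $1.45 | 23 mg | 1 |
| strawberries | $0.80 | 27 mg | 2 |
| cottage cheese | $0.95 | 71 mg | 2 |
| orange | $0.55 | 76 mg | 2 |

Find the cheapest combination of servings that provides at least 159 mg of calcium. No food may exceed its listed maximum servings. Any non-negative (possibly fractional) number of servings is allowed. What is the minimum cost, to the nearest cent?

$1.19

Cost per mg of calcium: orange $0.0072, cottage cheese $0.0134, strawberries $0.0296, quinoa $0.0630.
Take 2 servings of orange: +152.0 mg calcium for $1.10 (total $1.10, still need 7.0 mg).
Take 0.09859 servings of cottage cheese: +7.0 mg calcium for $0.09 (total $1.19, still need 0.0 mg).
Greedy by cheapest-per-mg is optimal for a single linear constraint, so the minimum cost is $1.19.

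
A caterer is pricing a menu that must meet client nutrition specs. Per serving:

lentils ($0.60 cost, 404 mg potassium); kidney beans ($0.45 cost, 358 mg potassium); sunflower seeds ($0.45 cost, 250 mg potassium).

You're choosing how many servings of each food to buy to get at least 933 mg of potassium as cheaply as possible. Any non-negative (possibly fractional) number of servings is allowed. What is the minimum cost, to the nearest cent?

$1.17

Cost per mg of potassium: kidney beans $0.0013, lentils $0.0015, sunflower seeds $0.0018.
With no serving limits, use only kidney beans: 933 mg / 358 mg = 2.606 servings × $0.45 = $1.17.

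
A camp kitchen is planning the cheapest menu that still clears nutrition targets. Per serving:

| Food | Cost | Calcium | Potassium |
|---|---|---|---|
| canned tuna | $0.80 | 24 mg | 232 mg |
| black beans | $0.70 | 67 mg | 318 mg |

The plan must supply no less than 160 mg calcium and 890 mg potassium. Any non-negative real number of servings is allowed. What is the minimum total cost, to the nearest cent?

canned tuna only: max(160/24, 890/232) = 6.667 servings → $5.33.
black beans only: max(160/67, 890/318) = 2.799 servings → $1.96.
canned tuna + black beans with both tight: 1.106 servings and 1.992 servings → $2.28.
Cheapest feasible corner: $1.96.

$1.96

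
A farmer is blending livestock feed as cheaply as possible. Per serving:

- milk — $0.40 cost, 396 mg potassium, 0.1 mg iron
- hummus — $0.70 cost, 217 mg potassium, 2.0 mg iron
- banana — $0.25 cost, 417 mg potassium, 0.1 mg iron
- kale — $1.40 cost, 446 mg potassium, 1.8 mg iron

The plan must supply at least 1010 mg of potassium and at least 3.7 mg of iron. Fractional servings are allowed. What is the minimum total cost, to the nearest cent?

$1.62

For a min-cost LP with two ≥-constraints, a basic feasible solution has at most two positive variables.
milk only: max(1010/396, 3.7/0.1) = 37 servings → $14.80.
hummus only: max(1010/217, 3.7/2.0) = 4.654 servings → $3.26.
banana only: max(1010/417, 3.7/0.1) = 37 servings → $9.25.
kale only: max(1010/446, 3.7/1.8) = 2.265 servings → $3.17.
milk + hummus with both tight: 1.58 servings and 1.771 servings → $1.87.
milk + banana: the both-tight solution has a negative serving — not a feasible corner.
milk + kale with both tight: 0.2511 servings and 2.042 servings → $2.96.
hummus + banana with both tight: 1.775 servings and 1.498 servings → $1.62.
hummus + kale: intersection lies outside the first quadrant.
banana + kale with both tight: 0.2377 servings and 2.042 servings → $2.92.
So the least-cost plan costs $1.62.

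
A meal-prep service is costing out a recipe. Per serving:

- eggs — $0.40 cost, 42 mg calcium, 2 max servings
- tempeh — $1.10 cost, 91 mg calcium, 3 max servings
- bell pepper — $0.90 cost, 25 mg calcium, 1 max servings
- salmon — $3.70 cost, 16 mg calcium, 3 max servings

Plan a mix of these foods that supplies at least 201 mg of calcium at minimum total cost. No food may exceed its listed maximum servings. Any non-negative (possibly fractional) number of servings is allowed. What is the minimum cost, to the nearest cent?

Cost per mg of calcium: eggs $0.0095, tempeh $0.0121, bell pepper $0.0360, salmon $0.2313.
Take 2 servings of eggs: +84.0 mg calcium for $0.80 (total $0.80, still need 117.0 mg).
Take 1.286 servings of tempeh: +117.0 mg calcium for $1.41 (total $2.21, still need 0.0 mg).
Greedy by cheapest-per-mg is optimal for a single linear constraint, so the minimum cost is $2.21.

$2.21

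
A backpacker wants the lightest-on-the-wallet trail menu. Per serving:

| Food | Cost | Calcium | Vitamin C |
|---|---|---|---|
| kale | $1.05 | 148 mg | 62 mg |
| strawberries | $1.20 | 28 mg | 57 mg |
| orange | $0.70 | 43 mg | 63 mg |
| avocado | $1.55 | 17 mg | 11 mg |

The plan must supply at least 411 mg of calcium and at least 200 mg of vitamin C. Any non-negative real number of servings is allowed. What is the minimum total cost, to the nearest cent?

This is a tiny linear program; its minimum lies at a vertex of the feasible set. List the vertices and price them.
kale only: max(411/148, 200/62) = 3.226 servings → $3.39.
strawberries only: max(411/28, 200/57) = 14.68 servings → $17.61.
orange only: max(411/43, 200/63) = 9.558 servings → $6.69.
avocado only: max(411/17, 200/11) = 24.18 servings → $37.47.
kale + strawberries with both tight: 2.661 servings and 0.6146 servings → $3.53.
kale + orange with both tight: 2.597 servings and 0.6185 servings → $3.16.
kale + avocado with both tight: 1.953 servings and 7.174 servings → $13.17.
strawberries + orange: the both-tight solution has a negative serving — not a feasible corner.
strawberries + avocado: the both-tight solution has a negative serving — not a feasible corner.
orange + avocado: intersection lies outside the first quadrant.
So the least-cost plan costs $3.16.

$3.16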